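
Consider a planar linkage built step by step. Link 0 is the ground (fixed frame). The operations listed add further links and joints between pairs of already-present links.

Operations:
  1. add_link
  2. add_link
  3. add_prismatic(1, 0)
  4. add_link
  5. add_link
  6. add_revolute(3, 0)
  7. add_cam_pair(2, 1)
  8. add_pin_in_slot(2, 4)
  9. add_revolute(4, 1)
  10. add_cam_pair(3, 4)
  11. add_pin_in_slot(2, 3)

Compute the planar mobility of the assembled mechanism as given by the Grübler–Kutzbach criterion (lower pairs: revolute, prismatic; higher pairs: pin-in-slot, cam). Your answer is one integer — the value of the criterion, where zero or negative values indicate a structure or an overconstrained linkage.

M = 2

ground; <1,0,0>
#1 <2,0,0>
#2 <3,0,0>
P:1↔0 J1 <3,1,0>
#3 <4,1,0>
#4 <5,1,0>
R:3↔0 J1 <5,2,0>
C:2↔1 J2 <5,2,1>
PS:2↔4 J2 <5,2,2>
R:4↔1 J1 <5,3,2>
C:3↔4 J2 <5,3,3>
PS:2↔3 J2 <5,3,4>
3×4 − 2×3 − 1×4 = 2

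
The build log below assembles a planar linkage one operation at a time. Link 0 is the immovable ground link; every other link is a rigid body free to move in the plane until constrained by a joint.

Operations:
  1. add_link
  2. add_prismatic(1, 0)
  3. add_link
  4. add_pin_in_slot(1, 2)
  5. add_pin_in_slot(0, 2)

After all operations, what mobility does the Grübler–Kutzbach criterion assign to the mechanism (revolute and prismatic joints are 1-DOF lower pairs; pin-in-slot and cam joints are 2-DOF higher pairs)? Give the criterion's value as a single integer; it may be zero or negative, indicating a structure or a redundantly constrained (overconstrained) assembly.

M = 2

(L,J1,J2)=(1,0,0); link0 fixed
link1: (2,0,0)
P 1-0 [J1]: (2,1,0)
link2: (3,1,0)
PS 1-2 [J2]: (3,1,1)
PS 0-2 [J2]: (3,1,2)
Grübler: 3·2 − 2·1 − 2 = 2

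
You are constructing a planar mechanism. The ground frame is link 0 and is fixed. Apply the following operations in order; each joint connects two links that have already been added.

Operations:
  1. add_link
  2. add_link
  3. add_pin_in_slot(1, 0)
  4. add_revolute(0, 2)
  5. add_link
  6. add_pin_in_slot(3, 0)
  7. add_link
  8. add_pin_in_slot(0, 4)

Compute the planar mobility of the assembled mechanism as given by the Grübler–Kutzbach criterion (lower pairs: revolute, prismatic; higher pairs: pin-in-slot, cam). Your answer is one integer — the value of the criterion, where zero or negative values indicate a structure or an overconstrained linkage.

L=1 J1=0 J2=0
add link → L=2 J1=0 J2=0
add link → L=3 J1=0 J2=0
PS@1,0 dof=2 J2 → L=3 J1=0 J2=1
R@0,2 dof=1 J1 → L=3 J1=1 J2=1
add link → L=4 J1=1 J2=1
PS@3,0 dof=2 J2 → L=4 J1=1 J2=2
add link → L=5 J1=1 J2=2
PS@0,4 dof=2 J2 → L=5 J1=1 J2=3
M=3(L−1)−2J1−J2=3·4−2·1−3=7

M = 7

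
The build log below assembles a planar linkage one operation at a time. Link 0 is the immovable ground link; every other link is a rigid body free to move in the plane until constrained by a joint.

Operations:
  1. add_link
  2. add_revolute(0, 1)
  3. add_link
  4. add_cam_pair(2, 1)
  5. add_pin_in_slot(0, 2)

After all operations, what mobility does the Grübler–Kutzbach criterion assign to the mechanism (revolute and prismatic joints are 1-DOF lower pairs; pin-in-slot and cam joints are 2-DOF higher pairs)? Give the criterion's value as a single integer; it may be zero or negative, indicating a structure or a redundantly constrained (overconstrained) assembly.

M = 2

L=1 J1=0 J2=0
add link → L=2 J1=0 J2=0
R@0,1 dof=1 J1 → L=2 J1=1 J2=0
add link → L=3 J1=1 J2=0
C@2,1 dof=2 J2 → L=3 J1=1 J2=1
PS@0,2 dof=2 J2 → L=3 J1=1 J2=2
M=3(L−1)−2J1−J2=3·2−2·1−2=2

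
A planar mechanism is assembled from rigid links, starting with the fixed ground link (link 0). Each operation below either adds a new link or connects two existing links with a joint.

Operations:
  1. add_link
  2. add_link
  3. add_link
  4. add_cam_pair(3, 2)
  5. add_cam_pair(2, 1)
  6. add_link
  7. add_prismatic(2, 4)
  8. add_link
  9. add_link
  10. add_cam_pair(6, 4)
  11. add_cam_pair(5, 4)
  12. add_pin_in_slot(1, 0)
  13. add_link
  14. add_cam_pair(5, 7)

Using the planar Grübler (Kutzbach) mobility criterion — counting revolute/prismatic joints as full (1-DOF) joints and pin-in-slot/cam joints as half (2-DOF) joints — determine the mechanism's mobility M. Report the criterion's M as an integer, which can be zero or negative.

L=1 J1=0 J2=0
add link → L=2 J1=0 J2=0
add link → L=3 J1=0 J2=0
add link → L=4 J1=0 J2=0
C@3,2 dof=2 J2 → L=4 J1=0 J2=1
C@2,1 dof=2 J2 → L=4 J1=0 J2=2
add link → L=5 J1=0 J2=2
P@2,4 dof=1 J1 → L=5 J1=1 J2=2
add link → L=6 J1=1 J2=2
add link → L=7 J1=1 J2=2
C@6,4 dof=2 J2 → L=7 J1=1 J2=3
C@5,4 dof=2 J2 → L=7 J1=1 J2=4
PS@1,0 dof=2 J2 → L=7 J1=1 J2=5
add link → L=8 J1=1 J2=5
C@5,7 dof=2 J2 → L=8 J1=1 J2=6
M=3(L−1)−2J1−J2=3·7−2·1−6=13

M = 13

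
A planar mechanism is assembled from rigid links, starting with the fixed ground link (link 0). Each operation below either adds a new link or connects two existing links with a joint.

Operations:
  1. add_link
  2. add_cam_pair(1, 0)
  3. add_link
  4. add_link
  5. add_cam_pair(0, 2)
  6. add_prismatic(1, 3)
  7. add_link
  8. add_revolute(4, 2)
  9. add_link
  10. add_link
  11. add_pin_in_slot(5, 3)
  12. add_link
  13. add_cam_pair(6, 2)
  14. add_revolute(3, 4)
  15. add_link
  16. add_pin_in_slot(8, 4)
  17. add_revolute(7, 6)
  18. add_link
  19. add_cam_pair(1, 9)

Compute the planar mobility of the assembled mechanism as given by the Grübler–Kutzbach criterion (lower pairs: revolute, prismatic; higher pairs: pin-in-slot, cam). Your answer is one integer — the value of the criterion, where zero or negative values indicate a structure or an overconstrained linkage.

M = 13

link 0 = ground. State L|J1|J2 = 1|0|0
+link1  2|0|0
C(1,0) f=2→J2  2|0|1
+link2  3|0|1
+link3  4|0|1
C(0,2) f=2→J2  4|0|2
P(1,3) f=1→J1  4|1|2
+link4  5|1|2
R(4,2) f=1→J1  5|2|2
+link5  6|2|2
+link6  7|2|2
PS(5,3) f=2→J2  7|2|3
+link7  8|2|3
C(6,2) f=2→J2  8|2|4
R(3,4) f=1→J1  8|3|4
+link8  9|3|4
PS(8,4) f=2→J2  9|3|5
R(7,6) f=1→J1  9|4|5
+link9  10|4|5
C(1,9) f=2→J2  10|4|6
M = 3(10−1)−2·4−6 = 27−8−6 = 13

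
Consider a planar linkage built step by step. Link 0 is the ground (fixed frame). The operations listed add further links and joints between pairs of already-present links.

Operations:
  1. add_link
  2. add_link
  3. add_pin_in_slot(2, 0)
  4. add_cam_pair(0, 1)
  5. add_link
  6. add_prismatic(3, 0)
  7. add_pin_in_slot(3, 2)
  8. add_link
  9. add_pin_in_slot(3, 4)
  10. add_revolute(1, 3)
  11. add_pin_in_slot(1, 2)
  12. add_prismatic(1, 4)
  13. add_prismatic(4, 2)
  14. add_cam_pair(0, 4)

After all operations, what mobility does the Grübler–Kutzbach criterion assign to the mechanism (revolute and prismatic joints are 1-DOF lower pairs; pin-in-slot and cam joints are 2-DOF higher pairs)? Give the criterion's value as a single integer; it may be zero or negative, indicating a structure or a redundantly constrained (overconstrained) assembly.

link 0 = ground. State L|J1|J2 = 1|0|0
+link1  2|0|0
+link2  3|0|0
PS(2,0) f=2→J2  3|0|1
C(0,1) f=2→J2  3|0|2
+link3  4|0|2
P(3,0) f=1→J1  4|1|2
PS(3,2) f=2→J2  4|1|3
+link4  5|1|3
PS(3,4) f=2→J2  5|1|4
R(1,3) f=1→J1  5|2|4
PS(1,2) f=2→J2  5|2|5
P(1,4) f=1→J1  5|3|5
P(4,2) f=1→J1  5|4|5
C(0,4) f=2→J2  5|4|6
M = 3(5−1)−2·4−6 = 12−8−6 = -2

M = -2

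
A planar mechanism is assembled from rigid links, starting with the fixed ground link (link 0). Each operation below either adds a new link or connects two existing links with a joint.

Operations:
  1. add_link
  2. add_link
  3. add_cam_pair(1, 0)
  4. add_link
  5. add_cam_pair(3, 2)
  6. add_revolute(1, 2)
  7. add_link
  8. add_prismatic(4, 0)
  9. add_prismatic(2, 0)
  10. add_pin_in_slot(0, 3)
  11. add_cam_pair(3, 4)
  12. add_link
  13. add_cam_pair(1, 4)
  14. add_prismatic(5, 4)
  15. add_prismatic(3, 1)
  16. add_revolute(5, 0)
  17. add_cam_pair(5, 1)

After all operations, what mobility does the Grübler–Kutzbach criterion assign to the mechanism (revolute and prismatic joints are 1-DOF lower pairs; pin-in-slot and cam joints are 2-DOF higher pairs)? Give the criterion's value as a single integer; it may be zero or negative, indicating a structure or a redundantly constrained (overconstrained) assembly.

ground; <1,0,0>
#1 <2,0,0>
#2 <3,0,0>
C:1↔0 J2 <3,0,1>
#3 <4,0,1>
C:3↔2 J2 <4,0,2>
R:1↔2 J1 <4,1,2>
#4 <5,1,2>
P:4↔0 J1 <5,2,2>
P:2↔0 J1 <5,3,2>
PS:0↔3 J2 <5,3,3>
C:3↔4 J2 <5,3,4>
#5 <6,3,4>
C:1↔4 J2 <6,3,5>
P:5↔4 J1 <6,4,5>
P:3↔1 J1 <6,5,5>
R:5↔0 J1 <6,6,5>
C:5↔1 J2 <6,6,6>
3×5 − 2×6 − 1×6 = -3

M = -3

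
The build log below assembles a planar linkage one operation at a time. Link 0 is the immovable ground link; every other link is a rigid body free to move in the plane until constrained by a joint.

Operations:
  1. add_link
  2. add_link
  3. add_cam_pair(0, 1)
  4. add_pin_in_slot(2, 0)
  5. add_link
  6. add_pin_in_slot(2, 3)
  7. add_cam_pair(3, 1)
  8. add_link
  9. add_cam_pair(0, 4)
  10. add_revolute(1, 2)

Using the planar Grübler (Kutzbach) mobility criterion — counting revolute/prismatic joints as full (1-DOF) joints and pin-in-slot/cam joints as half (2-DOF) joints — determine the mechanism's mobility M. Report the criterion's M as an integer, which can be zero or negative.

[1;0;0] (link 0 is ground)
L+ [2;0;0]
L+ [3;0;0]
C(0,1)∈J2 [3;0;1]
PS(2,0)∈J2 [3;0;2]
L+ [4;0;2]
PS(2,3)∈J2 [4;0;3]
C(3,1)∈J2 [4;0;4]
L+ [5;0;4]
C(0,4)∈J2 [5;0;5]
R(1,2)∈J1 [5;1;5]
mobility = 12 − 2 − 5 = 5

M = 5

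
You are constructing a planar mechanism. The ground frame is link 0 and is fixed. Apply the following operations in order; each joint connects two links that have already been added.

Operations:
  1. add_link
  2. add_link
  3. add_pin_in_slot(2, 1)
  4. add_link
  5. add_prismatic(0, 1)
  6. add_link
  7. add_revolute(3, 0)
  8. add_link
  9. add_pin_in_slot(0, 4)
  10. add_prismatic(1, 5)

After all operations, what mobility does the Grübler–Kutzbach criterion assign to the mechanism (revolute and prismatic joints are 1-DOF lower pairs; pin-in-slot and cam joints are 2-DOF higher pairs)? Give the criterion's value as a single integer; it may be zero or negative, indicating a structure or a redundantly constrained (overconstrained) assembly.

M = 7

link 0 = ground. State L|J1|J2 = 1|0|0
+link1  2|0|0
+link2  3|0|0
PS(2,1) f=2→J2  3|0|1
+link3  4|0|1
P(0,1) f=1→J1  4|1|1
+link4  5|1|1
R(3,0) f=1→J1  5|2|1
+link5  6|2|1
PS(0,4) f=2→J2  6|2|2
P(1,5) f=1→J1  6|3|2
M = 3(6−1)−2·3−2 = 15−6−2 = 7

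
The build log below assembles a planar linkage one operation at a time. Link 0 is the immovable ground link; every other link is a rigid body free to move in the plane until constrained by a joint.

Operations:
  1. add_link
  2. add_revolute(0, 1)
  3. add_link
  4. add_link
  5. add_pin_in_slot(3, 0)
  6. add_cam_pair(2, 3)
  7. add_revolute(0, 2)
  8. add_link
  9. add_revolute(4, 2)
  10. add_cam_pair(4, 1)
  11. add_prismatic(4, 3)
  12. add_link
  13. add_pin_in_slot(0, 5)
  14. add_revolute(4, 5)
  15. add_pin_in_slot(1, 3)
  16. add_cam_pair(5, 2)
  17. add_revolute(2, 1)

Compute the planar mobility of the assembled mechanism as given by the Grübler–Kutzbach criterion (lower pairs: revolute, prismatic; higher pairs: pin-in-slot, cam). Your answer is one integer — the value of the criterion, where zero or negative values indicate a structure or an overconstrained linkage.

link 0 = ground. State L|J1|J2 = 1|0|0
+link1  2|0|0
R(0,1) f=1→J1  2|1|0
+link2  3|1|0
+link3  4|1|0
PS(3,0) f=2→J2  4|1|1
C(2,3) f=2→J2  4|1|2
R(0,2) f=1→J1  4|2|2
+link4  5|2|2
R(4,2) f=1→J1  5|3|2
C(4,1) f=2→J2  5|3|3
P(4,3) f=1→J1  5|4|3
+link5  6|4|3
PS(0,5) f=2→J2  6|4|4
R(4,5) f=1→J1  6|5|4
PS(1,3) f=2→J2  6|5|5
C(5,2) f=2→J2  6|5|6
R(2,1) f=1→J1  6|6|6
M = 3(6−1)−2·6−6 = 15−12−6 = -3

M = -3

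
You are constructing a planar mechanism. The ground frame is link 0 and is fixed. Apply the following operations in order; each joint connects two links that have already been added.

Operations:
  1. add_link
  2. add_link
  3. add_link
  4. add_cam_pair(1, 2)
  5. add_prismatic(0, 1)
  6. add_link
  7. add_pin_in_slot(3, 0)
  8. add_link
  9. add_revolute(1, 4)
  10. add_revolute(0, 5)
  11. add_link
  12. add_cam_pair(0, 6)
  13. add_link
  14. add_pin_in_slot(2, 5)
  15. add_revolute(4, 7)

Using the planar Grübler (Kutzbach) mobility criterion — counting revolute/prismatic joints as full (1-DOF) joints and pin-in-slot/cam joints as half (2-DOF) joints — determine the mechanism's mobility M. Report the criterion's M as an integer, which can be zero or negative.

M = 9

link 0 = ground. State L|J1|J2 = 1|0|0
+link1  2|0|0
+link2  3|0|0
+link3  4|0|0
C(1,2) f=2→J2  4|0|1
P(0,1) f=1→J1  4|1|1
+link4  5|1|1
PS(3,0) f=2→J2  5|1|2
+link5  6|1|2
R(1,4) f=1→J1  6|2|2
R(0,5) f=1→J1  6|3|2
+link6  7|3|2
C(0,6) f=2→J2  7|3|3
+link7  8|3|3
PS(2,5) f=2→J2  8|3|4
R(4,7) f=1→J1  8|4|4
M = 3(8−1)−2·4−4 = 21−8−4 = 9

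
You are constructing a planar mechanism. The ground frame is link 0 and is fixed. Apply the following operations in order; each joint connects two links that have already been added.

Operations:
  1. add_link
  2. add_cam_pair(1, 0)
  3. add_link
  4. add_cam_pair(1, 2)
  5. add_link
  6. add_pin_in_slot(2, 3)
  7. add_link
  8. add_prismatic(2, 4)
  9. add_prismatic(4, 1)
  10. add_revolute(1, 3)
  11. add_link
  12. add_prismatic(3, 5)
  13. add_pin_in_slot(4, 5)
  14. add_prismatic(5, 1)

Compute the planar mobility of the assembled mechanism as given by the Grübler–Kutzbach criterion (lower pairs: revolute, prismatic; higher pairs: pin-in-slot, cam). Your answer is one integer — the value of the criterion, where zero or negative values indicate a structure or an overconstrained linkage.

M = 1

ground; <1,0,0>
#1 <2,0,0>
C:1↔0 J2 <2,0,1>
#2 <3,0,1>
C:1↔2 J2 <3,0,2>
#3 <4,0,2>
PS:2↔3 J2 <4,0,3>
#4 <5,0,3>
P:2↔4 J1 <5,1,3>
P:4↔1 J1 <5,2,3>
R:1↔3 J1 <5,3,3>
#5 <6,3,3>
P:3↔5 J1 <6,4,3>
PS:4↔5 J2 <6,4,4>
P:5↔1 J1 <6,5,4>
3×5 − 2×5 − 1×4 = 1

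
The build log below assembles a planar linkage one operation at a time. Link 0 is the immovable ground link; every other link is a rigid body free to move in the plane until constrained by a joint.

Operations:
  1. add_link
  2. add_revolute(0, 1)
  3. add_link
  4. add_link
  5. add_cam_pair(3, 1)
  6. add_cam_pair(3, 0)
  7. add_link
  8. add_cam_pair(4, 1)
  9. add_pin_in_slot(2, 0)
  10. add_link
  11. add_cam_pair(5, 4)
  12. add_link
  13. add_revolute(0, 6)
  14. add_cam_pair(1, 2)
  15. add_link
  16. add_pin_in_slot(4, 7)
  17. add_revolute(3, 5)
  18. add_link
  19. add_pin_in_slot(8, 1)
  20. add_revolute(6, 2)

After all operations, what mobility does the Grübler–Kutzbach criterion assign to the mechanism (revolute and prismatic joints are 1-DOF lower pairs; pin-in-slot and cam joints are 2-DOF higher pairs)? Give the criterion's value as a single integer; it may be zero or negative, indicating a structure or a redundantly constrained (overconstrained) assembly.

L=1 J1=0 J2=0
add link → L=2 J1=0 J2=0
R@0,1 dof=1 J1 → L=2 J1=1 J2=0
add link → L=3 J1=1 J2=0
add link → L=4 J1=1 J2=0
C@3,1 dof=2 J2 → L=4 J1=1 J2=1
C@3,0 dof=2 J2 → L=4 J1=1 J2=2
add link → L=5 J1=1 J2=2
C@4,1 dof=2 J2 → L=5 J1=1 J2=3
PS@2,0 dof=2 J2 → L=5 J1=1 J2=4
add link → L=6 J1=1 J2=4
C@5,4 dof=2 J2 → L=6 J1=1 J2=5
add link → L=7 J1=1 J2=5
R@0,6 dof=1 J1 → L=7 J1=2 J2=5
C@1,2 dof=2 J2 → L=7 J1=2 J2=6
add link → L=8 J1=2 J2=6
PS@4,7 dof=2 J2 → L=8 J1=2 J2=7
R@3,5 dof=1 J1 → L=8 J1=3 J2=7
add link → L=9 J1=3 J2=7
PS@8,1 dof=2 J2 → L=9 J1=3 J2=8
R@6,2 dof=1 J1 → L=9 J1=4 J2=8
M=3(L−1)−2J1−J2=3·8−2·4−8=8

M = 8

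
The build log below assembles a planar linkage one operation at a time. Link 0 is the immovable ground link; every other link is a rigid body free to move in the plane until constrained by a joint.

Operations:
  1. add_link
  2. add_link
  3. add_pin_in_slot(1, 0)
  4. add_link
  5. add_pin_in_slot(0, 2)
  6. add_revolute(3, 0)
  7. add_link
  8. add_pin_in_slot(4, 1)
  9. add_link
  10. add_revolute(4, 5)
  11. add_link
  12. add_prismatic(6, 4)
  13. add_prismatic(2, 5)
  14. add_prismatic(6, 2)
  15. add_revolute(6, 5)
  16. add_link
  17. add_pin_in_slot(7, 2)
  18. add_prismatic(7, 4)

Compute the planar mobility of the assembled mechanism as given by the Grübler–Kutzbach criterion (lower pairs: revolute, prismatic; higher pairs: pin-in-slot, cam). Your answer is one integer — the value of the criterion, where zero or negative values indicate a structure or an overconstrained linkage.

L=1 J1=0 J2=0
add link → L=2 J1=0 J2=0
add link → L=3 J1=0 J2=0
PS@1,0 dof=2 J2 → L=3 J1=0 J2=1
add link → L=4 J1=0 J2=1
PS@0,2 dof=2 J2 → L=4 J1=0 J2=2
R@3,0 dof=1 J1 → L=4 J1=1 J2=2
add link → L=5 J1=1 J2=2
PS@4,1 dof=2 J2 → L=5 J1=1 J2=3
add link → L=6 J1=1 J2=3
R@4,5 dof=1 J1 → L=6 J1=2 J2=3
add link → L=7 J1=2 J2=3
P@6,4 dof=1 J1 → L=7 J1=3 J2=3
P@2,5 dof=1 J1 → L=7 J1=4 J2=3
P@6,2 dof=1 J1 → L=7 J1=5 J2=3
R@6,5 dof=1 J1 → L=7 J1=6 J2=3
add link → L=8 J1=6 J2=3
PS@7,2 dof=2 J2 → L=8 J1=6 J2=4
P@7,4 dof=1 J1 → L=8 J1=7 J2=4
M=3(L−1)−2J1−J2=3·7−2·7−4=3

M = 3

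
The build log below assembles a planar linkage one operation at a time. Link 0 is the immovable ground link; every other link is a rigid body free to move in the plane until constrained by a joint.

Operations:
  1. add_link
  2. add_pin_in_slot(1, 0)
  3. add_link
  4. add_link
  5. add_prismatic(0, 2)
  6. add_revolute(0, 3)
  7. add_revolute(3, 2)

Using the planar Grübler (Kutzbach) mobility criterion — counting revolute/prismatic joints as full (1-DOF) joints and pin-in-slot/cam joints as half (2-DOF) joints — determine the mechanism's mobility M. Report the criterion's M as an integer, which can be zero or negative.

(L,J1,J2)=(1,0,0); link0 fixed
link1: (2,0,0)
PS 1-0 [J2]: (2,0,1)
link2: (3,0,1)
link3: (4,0,1)
P 0-2 [J1]: (4,1,1)
R 0-3 [J1]: (4,2,1)
R 3-2 [J1]: (4,3,1)
Grübler: 3·3 − 2·3 − 1 = 2

M = 2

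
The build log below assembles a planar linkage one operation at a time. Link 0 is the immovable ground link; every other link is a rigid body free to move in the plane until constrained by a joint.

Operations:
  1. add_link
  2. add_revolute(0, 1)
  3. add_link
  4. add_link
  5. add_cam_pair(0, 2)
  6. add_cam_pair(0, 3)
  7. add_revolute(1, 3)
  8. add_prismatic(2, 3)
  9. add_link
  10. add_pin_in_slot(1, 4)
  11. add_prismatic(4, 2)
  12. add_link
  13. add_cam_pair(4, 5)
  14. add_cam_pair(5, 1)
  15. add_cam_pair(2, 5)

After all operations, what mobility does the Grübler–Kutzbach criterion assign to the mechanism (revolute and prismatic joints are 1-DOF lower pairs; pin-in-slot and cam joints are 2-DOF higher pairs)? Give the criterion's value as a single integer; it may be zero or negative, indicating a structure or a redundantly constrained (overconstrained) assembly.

M = 1

[1;0;0] (link 0 is ground)
L+ [2;0;0]
R(0,1)∈J1 [2;1;0]
L+ [3;1;0]
L+ [4;1;0]
C(0,2)∈J2 [4;1;1]
C(0,3)∈J2 [4;1;2]
R(1,3)∈J1 [4;2;2]
P(2,3)∈J1 [4;3;2]
L+ [5;3;2]
PS(1,4)∈J2 [5;3;3]
P(4,2)∈J1 [5;4;3]
L+ [6;4;3]
C(4,5)∈J2 [6;4;4]
C(5,1)∈J2 [6;4;5]
C(2,5)∈J2 [6;4;6]
mobility = 15 − 8 − 6 = 1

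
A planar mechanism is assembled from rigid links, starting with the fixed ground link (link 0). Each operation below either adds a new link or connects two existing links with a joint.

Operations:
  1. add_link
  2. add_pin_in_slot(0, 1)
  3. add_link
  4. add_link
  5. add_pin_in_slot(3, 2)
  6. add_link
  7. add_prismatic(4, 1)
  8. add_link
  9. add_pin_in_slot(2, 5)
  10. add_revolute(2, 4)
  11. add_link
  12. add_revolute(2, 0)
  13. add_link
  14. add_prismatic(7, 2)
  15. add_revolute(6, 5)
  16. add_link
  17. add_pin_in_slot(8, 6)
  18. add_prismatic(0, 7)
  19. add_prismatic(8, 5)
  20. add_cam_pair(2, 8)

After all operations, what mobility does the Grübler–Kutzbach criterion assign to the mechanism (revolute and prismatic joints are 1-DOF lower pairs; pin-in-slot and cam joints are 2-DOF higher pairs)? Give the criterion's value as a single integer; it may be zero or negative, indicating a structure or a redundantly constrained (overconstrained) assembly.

link 0 = ground. State L|J1|J2 = 1|0|0
+link1  2|0|0
PS(0,1) f=2→J2  2|0|1
+link2  3|0|1
+link3  4|0|1
PS(3,2) f=2→J2  4|0|2
+link4  5|0|2
P(4,1) f=1→J1  5|1|2
+link5  6|1|2
PS(2,5) f=2→J2  6|1|3
R(2,4) f=1→J1  6|2|3
+link6  7|2|3
R(2,0) f=1→J1  7|3|3
+link7  8|3|3
P(7,2) f=1→J1  8|4|3
R(6,5) f=1→J1  8|5|3
+link8  9|5|3
PS(8,6) f=2→J2  9|5|4
P(0,7) f=1→J1  9|6|4
P(8,5) f=1→J1  9|7|4
C(2,8) f=2→J2  9|7|5
M = 3(9−1)−2·7−5 = 24−14−5 = 5

M = 5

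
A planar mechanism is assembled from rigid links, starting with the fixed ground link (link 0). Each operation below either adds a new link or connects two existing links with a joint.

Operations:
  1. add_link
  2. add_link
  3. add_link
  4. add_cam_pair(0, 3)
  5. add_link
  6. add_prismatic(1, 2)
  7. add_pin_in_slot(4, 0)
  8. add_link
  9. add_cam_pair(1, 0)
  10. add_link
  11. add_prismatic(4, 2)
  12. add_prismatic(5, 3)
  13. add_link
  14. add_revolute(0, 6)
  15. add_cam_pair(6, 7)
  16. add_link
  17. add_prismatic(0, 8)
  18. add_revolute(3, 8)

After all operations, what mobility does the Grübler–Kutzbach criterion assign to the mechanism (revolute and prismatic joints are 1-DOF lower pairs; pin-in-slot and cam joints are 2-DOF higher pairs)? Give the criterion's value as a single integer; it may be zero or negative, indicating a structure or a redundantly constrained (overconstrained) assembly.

ground; <1,0,0>
#1 <2,0,0>
#2 <3,0,0>
#3 <4,0,0>
C:0↔3 J2 <4,0,1>
#4 <5,0,1>
P:1↔2 J1 <5,1,1>
PS:4↔0 J2 <5,1,2>
#5 <6,1,2>
C:1↔0 J2 <6,1,3>
#6 <7,1,3>
P:4↔2 J1 <7,2,3>
P:5↔3 J1 <7,3,3>
#7 <8,3,3>
R:0↔6 J1 <8,4,3>
C:6↔7 J2 <8,4,4>
#8 <9,4,4>
P:0↔8 J1 <9,5,4>
R:3↔8 J1 <9,6,4>
3×8 − 2×6 − 1×4 = 8

M = 8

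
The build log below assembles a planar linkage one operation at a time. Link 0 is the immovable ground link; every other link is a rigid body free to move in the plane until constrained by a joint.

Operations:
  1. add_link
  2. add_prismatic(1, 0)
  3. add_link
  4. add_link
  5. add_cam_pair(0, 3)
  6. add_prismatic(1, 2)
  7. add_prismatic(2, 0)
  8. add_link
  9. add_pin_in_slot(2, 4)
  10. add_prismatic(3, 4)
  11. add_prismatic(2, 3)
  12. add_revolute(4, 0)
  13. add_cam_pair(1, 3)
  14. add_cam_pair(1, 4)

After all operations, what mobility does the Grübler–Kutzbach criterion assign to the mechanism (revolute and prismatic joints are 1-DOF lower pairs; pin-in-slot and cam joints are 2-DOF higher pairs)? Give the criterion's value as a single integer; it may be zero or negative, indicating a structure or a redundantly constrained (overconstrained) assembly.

M = -4

(L,J1,J2)=(1,0,0); link0 fixed
link1: (2,0,0)
P 1-0 [J1]: (2,1,0)
link2: (3,1,0)
link3: (4,1,0)
C 0-3 [J2]: (4,1,1)
P 1-2 [J1]: (4,2,1)
P 2-0 [J1]: (4,3,1)
link4: (5,3,1)
PS 2-4 [J2]: (5,3,2)
P 3-4 [J1]: (5,4,2)
P 2-3 [J1]: (5,5,2)
R 4-0 [J1]: (5,6,2)
C 1-3 [J2]: (5,6,3)
C 1-4 [J2]: (5,6,4)
Grübler: 3·4 − 2·6 − 4 = -4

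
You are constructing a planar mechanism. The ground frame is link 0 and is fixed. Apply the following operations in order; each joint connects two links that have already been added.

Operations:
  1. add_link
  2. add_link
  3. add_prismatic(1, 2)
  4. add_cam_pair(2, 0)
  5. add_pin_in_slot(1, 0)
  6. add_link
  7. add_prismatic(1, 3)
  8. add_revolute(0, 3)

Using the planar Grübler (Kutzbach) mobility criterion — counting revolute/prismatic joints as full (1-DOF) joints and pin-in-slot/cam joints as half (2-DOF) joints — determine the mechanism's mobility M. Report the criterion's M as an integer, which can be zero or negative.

M = 1

(L,J1,J2)=(1,0,0); link0 fixed
link1: (2,0,0)
link2: (3,0,0)
P 1-2 [J1]: (3,1,0)
C 2-0 [J2]: (3,1,1)
PS 1-0 [J2]: (3,1,2)
link3: (4,1,2)
P 1-3 [J1]: (4,2,2)
R 0-3 [J1]: (4,3,2)
Grübler: 3·3 − 2·3 − 2 = 1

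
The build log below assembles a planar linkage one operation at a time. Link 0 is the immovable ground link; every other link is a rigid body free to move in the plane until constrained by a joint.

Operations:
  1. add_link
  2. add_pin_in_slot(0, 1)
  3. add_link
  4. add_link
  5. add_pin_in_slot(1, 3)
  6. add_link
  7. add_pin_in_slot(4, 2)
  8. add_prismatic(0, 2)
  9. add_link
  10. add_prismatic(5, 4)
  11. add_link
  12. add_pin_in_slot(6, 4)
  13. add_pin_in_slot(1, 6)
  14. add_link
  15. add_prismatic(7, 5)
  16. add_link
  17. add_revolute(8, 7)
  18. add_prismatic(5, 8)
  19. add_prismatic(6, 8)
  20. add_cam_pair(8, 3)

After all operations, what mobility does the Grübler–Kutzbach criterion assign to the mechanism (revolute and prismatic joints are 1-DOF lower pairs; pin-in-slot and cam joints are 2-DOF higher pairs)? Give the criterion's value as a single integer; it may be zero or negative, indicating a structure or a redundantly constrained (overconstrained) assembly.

M = 6

[1;0;0] (link 0 is ground)
L+ [2;0;0]
PS(0,1)∈J2 [2;0;1]
L+ [3;0;1]
L+ [4;0;1]
PS(1,3)∈J2 [4;0;2]
L+ [5;0;2]
PS(4,2)∈J2 [5;0;3]
P(0,2)∈J1 [5;1;3]
L+ [6;1;3]
P(5,4)∈J1 [6;2;3]
L+ [7;2;3]
PS(6,4)∈J2 [7;2;4]
PS(1,6)∈J2 [7;2;5]
L+ [8;2;5]
P(7,5)∈J1 [8;3;5]
L+ [9;3;5]
R(8,7)∈J1 [9;4;5]
P(5,8)∈J1 [9;5;5]
P(6,8)∈J1 [9;6;5]
C(8,3)∈J2 [9;6;6]
mobility = 24 − 12 − 6 = 6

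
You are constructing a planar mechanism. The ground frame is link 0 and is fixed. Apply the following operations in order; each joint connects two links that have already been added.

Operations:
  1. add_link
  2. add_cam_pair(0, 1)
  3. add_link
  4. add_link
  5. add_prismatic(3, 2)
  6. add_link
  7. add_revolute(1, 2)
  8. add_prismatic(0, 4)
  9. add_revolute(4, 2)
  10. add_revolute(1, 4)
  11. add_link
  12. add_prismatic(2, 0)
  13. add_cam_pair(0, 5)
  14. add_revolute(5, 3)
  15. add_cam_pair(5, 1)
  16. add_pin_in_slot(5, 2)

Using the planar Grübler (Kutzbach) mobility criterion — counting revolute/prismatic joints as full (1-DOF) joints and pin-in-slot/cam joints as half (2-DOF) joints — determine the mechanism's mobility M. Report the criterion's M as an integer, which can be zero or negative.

M = -3

L=1 J1=0 J2=0
add link → L=2 J1=0 J2=0
C@0,1 dof=2 J2 → L=2 J1=0 J2=1
add link → L=3 J1=0 J2=1
add link → L=4 J1=0 J2=1
P@3,2 dof=1 J1 → L=4 J1=1 J2=1
add link → L=5 J1=1 J2=1
R@1,2 dof=1 J1 → L=5 J1=2 J2=1
P@0,4 dof=1 J1 → L=5 J1=3 J2=1
R@4,2 dof=1 J1 → L=5 J1=4 J2=1
R@1,4 dof=1 J1 → L=5 J1=5 J2=1
add link → L=6 J1=5 J2=1
P@2,0 dof=1 J1 → L=6 J1=6 J2=1
C@0,5 dof=2 J2 → L=6 J1=6 J2=2
R@5,3 dof=1 J1 → L=6 J1=7 J2=2
C@5,1 dof=2 J2 → L=6 J1=7 J2=3
PS@5,2 dof=2 J2 → L=6 J1=7 J2=4
M=3(L−1)−2J1−J2=3·5−2·7−4=-3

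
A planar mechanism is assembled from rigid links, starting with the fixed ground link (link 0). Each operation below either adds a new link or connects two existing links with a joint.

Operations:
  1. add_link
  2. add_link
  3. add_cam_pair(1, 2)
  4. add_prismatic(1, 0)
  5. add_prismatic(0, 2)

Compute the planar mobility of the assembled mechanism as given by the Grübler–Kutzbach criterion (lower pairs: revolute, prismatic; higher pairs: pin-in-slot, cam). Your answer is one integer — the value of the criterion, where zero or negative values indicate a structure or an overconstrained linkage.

L=1 J1=0 J2=0
add link → L=2 J1=0 J2=0
add link → L=3 J1=0 J2=0
C@1,2 dof=2 J2 → L=3 J1=0 J2=1
P@1,0 dof=1 J1 → L=3 J1=1 J2=1
P@0,2 dof=1 J1 → L=3 J1=2 J2=1
M=3(L−1)−2J1−J2=3·2−2·2−1=1

M = 1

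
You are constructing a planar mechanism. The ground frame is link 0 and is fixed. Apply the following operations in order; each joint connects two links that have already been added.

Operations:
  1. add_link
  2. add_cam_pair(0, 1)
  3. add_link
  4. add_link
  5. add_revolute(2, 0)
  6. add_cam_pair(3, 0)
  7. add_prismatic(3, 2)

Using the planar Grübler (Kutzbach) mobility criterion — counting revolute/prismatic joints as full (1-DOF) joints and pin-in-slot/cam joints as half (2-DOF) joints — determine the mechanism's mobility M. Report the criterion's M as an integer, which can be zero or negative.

link 0 = ground. State L|J1|J2 = 1|0|0
+link1  2|0|0
C(0,1) f=2→J2  2|0|1
+link2  3|0|1
+link3  4|0|1
R(2,0) f=1→J1  4|1|1
C(3,0) f=2→J2  4|1|2
P(3,2) f=1→J1  4|2|2
M = 3(4−1)−2·2−2 = 9−4−2 = 3

M = 3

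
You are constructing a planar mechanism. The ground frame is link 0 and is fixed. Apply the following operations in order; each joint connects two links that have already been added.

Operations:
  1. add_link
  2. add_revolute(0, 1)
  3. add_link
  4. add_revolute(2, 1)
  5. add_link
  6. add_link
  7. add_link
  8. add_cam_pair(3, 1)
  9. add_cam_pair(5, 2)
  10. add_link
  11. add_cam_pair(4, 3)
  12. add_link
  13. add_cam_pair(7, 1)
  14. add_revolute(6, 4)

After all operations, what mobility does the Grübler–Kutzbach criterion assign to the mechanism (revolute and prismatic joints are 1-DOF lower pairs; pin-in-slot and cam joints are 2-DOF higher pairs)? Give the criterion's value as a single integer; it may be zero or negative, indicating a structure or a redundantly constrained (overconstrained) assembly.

M = 11

L=1 J1=0 J2=0
add link → L=2 J1=0 J2=0
R@0,1 dof=1 J1 → L=2 J1=1 J2=0
add link → L=3 J1=1 J2=0
R@2,1 dof=1 J1 → L=3 J1=2 J2=0
add link → L=4 J1=2 J2=0
add link → L=5 J1=2 J2=0
add link → L=6 J1=2 J2=0
C@3,1 dof=2 J2 → L=6 J1=2 J2=1
C@5,2 dof=2 J2 → L=6 J1=2 J2=2
add link → L=7 J1=2 J2=2
C@4,3 dof=2 J2 → L=7 J1=2 J2=3
add link → L=8 J1=2 J2=3
C@7,1 dof=2 J2 → L=8 J1=2 J2=4
R@6,4 dof=1 J1 → L=8 J1=3 J2=4
M=3(L−1)−2J1−J2=3·7−2·3−4=11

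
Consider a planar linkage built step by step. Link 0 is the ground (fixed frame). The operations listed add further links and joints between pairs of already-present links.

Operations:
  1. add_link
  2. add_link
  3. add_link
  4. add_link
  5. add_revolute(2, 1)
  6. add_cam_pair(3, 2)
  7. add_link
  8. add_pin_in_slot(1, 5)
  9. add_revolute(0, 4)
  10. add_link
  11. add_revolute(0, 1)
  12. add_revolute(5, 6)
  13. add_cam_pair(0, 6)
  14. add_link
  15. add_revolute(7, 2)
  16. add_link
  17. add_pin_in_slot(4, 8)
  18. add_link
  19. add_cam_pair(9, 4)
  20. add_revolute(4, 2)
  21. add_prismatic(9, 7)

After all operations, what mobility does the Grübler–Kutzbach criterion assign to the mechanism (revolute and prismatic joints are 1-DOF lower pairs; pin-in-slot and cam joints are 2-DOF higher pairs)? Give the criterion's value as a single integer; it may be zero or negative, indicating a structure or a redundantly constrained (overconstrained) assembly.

M = 8

(L,J1,J2)=(1,0,0); link0 fixed
link1: (2,0,0)
link2: (3,0,0)
link3: (4,0,0)
link4: (5,0,0)
R 2-1 [J1]: (5,1,0)
C 3-2 [J2]: (5,1,1)
link5: (6,1,1)
PS 1-5 [J2]: (6,1,2)
R 0-4 [J1]: (6,2,2)
link6: (7,2,2)
R 0-1 [J1]: (7,3,2)
R 5-6 [J1]: (7,4,2)
C 0-6 [J2]: (7,4,3)
link7: (8,4,3)
R 7-2 [J1]: (8,5,3)
link8: (9,5,3)
PS 4-8 [J2]: (9,5,4)
link9: (10,5,4)
C 9-4 [J2]: (10,5,5)
R 4-2 [J1]: (10,6,5)
P 9-7 [J1]: (10,7,5)
Grübler: 3·9 − 2·7 − 5 = 8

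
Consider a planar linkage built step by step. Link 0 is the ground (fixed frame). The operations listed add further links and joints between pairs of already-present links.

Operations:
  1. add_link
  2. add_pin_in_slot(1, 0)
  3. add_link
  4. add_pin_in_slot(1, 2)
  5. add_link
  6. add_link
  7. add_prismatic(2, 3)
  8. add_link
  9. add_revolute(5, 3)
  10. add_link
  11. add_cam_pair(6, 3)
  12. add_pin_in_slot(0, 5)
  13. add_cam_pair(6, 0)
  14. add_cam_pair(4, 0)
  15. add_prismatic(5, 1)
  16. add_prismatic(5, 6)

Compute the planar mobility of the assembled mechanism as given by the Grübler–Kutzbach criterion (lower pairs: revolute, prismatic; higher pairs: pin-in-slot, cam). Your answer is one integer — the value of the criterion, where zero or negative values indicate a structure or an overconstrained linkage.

M = 4

[1;0;0] (link 0 is ground)
L+ [2;0;0]
PS(1,0)∈J2 [2;0;1]
L+ [3;0;1]
PS(1,2)∈J2 [3;0;2]
L+ [4;0;2]
L+ [5;0;2]
P(2,3)∈J1 [5;1;2]
L+ [6;1;2]
R(5,3)∈J1 [6;2;2]
L+ [7;2;2]
C(6,3)∈J2 [7;2;3]
PS(0,5)∈J2 [7;2;4]
C(6,0)∈J2 [7;2;5]
C(4,0)∈J2 [7;2;6]
P(5,1)∈J1 [7;3;6]
P(5,6)∈J1 [7;4;6]
mobility = 18 − 8 − 6 = 4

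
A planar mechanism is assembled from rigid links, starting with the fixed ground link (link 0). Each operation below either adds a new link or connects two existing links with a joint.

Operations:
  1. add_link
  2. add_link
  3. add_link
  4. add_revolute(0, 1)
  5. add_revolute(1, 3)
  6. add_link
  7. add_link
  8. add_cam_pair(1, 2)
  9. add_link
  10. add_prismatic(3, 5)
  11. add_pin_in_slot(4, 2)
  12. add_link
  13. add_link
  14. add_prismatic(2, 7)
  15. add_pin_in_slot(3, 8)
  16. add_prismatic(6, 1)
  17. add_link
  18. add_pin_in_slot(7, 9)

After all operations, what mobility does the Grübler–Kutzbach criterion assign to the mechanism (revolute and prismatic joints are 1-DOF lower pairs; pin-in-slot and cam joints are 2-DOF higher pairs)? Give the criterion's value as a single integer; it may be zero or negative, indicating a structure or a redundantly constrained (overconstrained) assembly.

M = 13

L=1 J1=0 J2=0
add link → L=2 J1=0 J2=0
add link → L=3 J1=0 J2=0
add link → L=4 J1=0 J2=0
R@0,1 dof=1 J1 → L=4 J1=1 J2=0
R@1,3 dof=1 J1 → L=4 J1=2 J2=0
add link → L=5 J1=2 J2=0
add link → L=6 J1=2 J2=0
C@1,2 dof=2 J2 → L=6 J1=2 J2=1
add link → L=7 J1=2 J2=1
P@3,5 dof=1 J1 → L=7 J1=3 J2=1
PS@4,2 dof=2 J2 → L=7 J1=3 J2=2
add link → L=8 J1=3 J2=2
add link → L=9 J1=3 J2=2
P@2,7 dof=1 J1 → L=9 J1=4 J2=2
PS@3,8 dof=2 J2 → L=9 J1=4 J2=3
P@6,1 dof=1 J1 → L=9 J1=5 J2=3
add link → L=10 J1=5 J2=3
PS@7,9 dof=2 J2 → L=10 J1=5 J2=4
M=3(L−1)−2J1−J2=3·9−2·5−4=13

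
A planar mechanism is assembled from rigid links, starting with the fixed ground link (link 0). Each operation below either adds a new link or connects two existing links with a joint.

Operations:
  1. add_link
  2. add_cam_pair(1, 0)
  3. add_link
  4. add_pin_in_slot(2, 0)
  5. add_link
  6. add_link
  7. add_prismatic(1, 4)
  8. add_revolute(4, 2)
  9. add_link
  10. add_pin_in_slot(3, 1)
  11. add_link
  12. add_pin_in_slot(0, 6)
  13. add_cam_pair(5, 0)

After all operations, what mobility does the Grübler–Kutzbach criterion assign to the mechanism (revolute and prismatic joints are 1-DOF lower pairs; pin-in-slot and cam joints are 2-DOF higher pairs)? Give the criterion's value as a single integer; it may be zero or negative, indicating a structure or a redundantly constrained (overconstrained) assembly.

link 0 = ground. State L|J1|J2 = 1|0|0
+link1  2|0|0
C(1,0) f=2→J2  2|0|1
+link2  3|0|1
PS(2,0) f=2→J2  3|0|2
+link3  4|0|2
+link4  5|0|2
P(1,4) f=1→J1  5|1|2
R(4,2) f=1→J1  5|2|2
+link5  6|2|2
PS(3,1) f=2→J2  6|2|3
+link6  7|2|3
PS(0,6) f=2→J2  7|2|4
C(5,0) f=2→J2  7|2|5
M = 3(7−1)−2·2−5 = 18−4−5 = 9

M = 9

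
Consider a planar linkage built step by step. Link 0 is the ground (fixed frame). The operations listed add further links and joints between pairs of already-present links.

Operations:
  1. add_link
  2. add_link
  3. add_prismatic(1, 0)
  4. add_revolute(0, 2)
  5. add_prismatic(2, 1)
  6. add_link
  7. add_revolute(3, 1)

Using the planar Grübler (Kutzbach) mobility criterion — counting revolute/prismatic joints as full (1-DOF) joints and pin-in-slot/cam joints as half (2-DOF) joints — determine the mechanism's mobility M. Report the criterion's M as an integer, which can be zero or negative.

M = 1

link 0 = ground. State L|J1|J2 = 1|0|0
+link1  2|0|0
+link2  3|0|0
P(1,0) f=1→J1  3|1|0
R(0,2) f=1→J1  3|2|0
P(2,1) f=1→J1  3|3|0
+link3  4|3|0
R(3,1) f=1→J1  4|4|0
M = 3(4−1)−2·4−0 = 9−8−0 = 1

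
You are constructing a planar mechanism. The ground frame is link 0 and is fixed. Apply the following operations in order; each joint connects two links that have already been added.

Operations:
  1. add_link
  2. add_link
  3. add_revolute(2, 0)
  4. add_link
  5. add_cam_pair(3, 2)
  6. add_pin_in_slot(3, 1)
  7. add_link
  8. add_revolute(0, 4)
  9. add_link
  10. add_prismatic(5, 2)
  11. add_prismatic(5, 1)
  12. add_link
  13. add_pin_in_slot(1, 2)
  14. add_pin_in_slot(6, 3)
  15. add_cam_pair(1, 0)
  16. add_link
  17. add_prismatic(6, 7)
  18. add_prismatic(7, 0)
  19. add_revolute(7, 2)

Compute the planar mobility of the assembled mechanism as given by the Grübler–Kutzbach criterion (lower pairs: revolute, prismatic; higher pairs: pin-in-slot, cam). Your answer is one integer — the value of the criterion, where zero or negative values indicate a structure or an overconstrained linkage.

M = 2

(L,J1,J2)=(1,0,0); link0 fixed
link1: (2,0,0)
link2: (3,0,0)
R 2-0 [J1]: (3,1,0)
link3: (4,1,0)
C 3-2 [J2]: (4,1,1)
PS 3-1 [J2]: (4,1,2)
link4: (5,1,2)
R 0-4 [J1]: (5,2,2)
link5: (6,2,2)
P 5-2 [J1]: (6,3,2)
P 5-1 [J1]: (6,4,2)
link6: (7,4,2)
PS 1-2 [J2]: (7,4,3)
PS 6-3 [J2]: (7,4,4)
C 1-0 [J2]: (7,4,5)
link7: (8,4,5)
P 6-7 [J1]: (8,5,5)
P 7-0 [J1]: (8,6,5)
R 7-2 [J1]: (8,7,5)
Grübler: 3·7 − 2·7 − 5 = 2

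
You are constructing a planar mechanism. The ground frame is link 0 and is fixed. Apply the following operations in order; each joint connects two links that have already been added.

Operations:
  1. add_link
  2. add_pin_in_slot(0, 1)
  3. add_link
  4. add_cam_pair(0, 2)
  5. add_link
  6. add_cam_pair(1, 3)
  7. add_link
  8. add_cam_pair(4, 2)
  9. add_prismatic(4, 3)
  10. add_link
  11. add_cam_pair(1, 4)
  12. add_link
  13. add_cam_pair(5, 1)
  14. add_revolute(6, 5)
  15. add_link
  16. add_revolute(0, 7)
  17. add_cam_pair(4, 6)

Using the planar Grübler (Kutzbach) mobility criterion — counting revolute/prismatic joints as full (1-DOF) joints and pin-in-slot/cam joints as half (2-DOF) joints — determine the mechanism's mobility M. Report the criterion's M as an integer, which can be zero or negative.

M = 8

ground; <1,0,0>
#1 <2,0,0>
PS:0↔1 J2 <2,0,1>
#2 <3,0,1>
C:0↔2 J2 <3,0,2>
#3 <4,0,2>
C:1↔3 J2 <4,0,3>
#4 <5,0,3>
C:4↔2 J2 <5,0,4>
P:4↔3 J1 <5,1,4>
#5 <6,1,4>
C:1↔4 J2 <6,1,5>
#6 <7,1,5>
C:5↔1 J2 <7,1,6>
R:6↔5 J1 <7,2,6>
#7 <8,2,6>
R:0↔7 J1 <8,3,6>
C:4↔6 J2 <8,3,7>
3×7 − 2×3 − 1×7 = 8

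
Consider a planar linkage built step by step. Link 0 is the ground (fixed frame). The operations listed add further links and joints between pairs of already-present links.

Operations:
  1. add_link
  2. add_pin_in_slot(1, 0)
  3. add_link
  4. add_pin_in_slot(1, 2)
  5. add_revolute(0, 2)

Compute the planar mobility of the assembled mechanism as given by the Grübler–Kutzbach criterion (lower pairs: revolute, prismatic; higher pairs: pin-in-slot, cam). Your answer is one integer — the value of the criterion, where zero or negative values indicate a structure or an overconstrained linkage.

[1;0;0] (link 0 is ground)
L+ [2;0;0]
PS(1,0)∈J2 [2;0;1]
L+ [3;0;1]
PS(1,2)∈J2 [3;0;2]
R(0,2)∈J1 [3;1;2]
mobility = 6 − 2 − 2 = 2

M = 2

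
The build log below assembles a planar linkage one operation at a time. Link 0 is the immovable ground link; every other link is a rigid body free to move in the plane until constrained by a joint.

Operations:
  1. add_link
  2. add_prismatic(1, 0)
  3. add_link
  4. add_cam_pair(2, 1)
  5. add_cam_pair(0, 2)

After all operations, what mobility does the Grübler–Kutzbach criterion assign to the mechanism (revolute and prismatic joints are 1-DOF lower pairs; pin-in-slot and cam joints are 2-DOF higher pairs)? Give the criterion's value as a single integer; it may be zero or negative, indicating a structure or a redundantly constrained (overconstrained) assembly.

[1;0;0] (link 0 is ground)
L+ [2;0;0]
P(1,0)∈J1 [2;1;0]
L+ [3;1;0]
C(2,1)∈J2 [3;1;1]
C(0,2)∈J2 [3;1;2]
mobility = 6 − 2 − 2 = 2

M = 2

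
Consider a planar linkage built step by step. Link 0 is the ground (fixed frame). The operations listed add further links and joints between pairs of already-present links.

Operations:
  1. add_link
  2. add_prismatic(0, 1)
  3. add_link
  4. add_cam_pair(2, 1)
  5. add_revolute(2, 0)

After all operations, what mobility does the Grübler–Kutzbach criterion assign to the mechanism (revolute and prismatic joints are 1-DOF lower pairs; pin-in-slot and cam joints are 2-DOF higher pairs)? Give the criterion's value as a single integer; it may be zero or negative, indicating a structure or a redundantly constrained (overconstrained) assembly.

M = 1

ground; <1,0,0>
#1 <2,0,0>
P:0↔1 J1 <2,1,0>
#2 <3,1,0>
C:2↔1 J2 <3,1,1>
R:2↔0 J1 <3,2,1>
3×2 − 2×2 − 1×1 = 1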